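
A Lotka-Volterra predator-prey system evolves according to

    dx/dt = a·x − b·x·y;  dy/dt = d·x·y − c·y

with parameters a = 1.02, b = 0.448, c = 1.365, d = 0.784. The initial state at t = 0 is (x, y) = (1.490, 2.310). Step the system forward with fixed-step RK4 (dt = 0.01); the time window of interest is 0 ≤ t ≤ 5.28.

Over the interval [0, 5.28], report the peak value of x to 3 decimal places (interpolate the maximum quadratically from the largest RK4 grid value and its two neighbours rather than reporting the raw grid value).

t=0.000: state=(1.490, 2.310)
step 1 (dt=0.01): k1=(-0.022, -0.455), k2=(-0.021, -0.454), k3=(-0.021, -0.454), k4=(-0.019, -0.454); state += dt/6·(k1+2k2+2k3+k4)
t=0.010: state=(1.490, 2.305)
t=0.020: state=(1.490, 2.301)
t=0.030: state=(1.489, 2.296)
continuing one RK4 step at a time; state shown every 20 steps (Δt=0.2):
t=0.200: state=(1.492, 2.221)
t=0.400: state=(1.505, 2.137)
t=0.600: state=(1.529, 2.063)
t=0.800: state=(1.563, 2.001)
t=1.000: state=(1.606, 1.952)
t=1.200: state=(1.656, 1.918)
t=1.400: state=(1.711, 1.901)
t=1.600: state=(1.770, 1.901)
t=1.800: state=(1.830, 1.919)
t=2.000: state=(1.887, 1.954)
t=2.200: state=(1.937, 2.008)
t=2.400: state=(1.979, 2.077)
t=2.600: state=(2.007, 2.161)
t=2.800: state=(2.019, 2.256)
t=3.000: state=(2.014, 2.356)
t=3.200: state=(1.991, 2.456)
t=3.400: state=(1.951, 2.546)
t=3.600: state=(1.898, 2.621)
t=3.800: state=(1.836, 2.673)
t=4.000: state=(1.769, 2.699)
t=4.200: state=(1.703, 2.697)
t=4.400: state=(1.642, 2.668)
t=4.600: state=(1.589, 2.616)
t=4.800: state=(1.546, 2.545)
t=5.000: state=(1.515, 2.462)
t=5.200: state=(1.496, 2.372)
t=5.280: state=(1.492, 2.336)
largest grid value and its neighbours: x(2.830)=2.01984, x(2.840)=2.01987, x(2.850)=2.01986
parabola through these three points peaks at t≈2.842 with x≈2.01987

max x = 2.020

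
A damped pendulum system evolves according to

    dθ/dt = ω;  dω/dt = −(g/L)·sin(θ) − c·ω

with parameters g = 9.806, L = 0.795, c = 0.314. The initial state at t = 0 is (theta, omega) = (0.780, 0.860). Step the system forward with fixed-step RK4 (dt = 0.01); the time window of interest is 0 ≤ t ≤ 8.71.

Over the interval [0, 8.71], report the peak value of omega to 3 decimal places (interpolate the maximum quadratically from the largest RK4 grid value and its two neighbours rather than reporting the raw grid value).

t=0.000: state=(0.780, 0.860)
step 1 (dt=0.01): k1=(0.860, -8.945), k2=(0.815, -8.968), k3=(0.815, -8.966), k4=(0.770, -8.988); state += dt/6·(k1+2k2+2k3+k4)
t=0.010: state=(0.788, 0.770)
t=0.020: state=(0.795, 0.680)
t=0.030: state=(0.802, 0.590)
continuing one RK4 step at a time; state shown every 50 steps (Δt=0.5):
t=0.500: state=(0.198, -2.573)
t=1.000: state=(-0.704, -0.199)
t=1.500: state=(-0.000, 2.257)
t=2.000: state=(0.599, -0.381)
t=2.500: state=(-0.158, -1.826)
t=3.000: state=(-0.467, 0.823)
t=3.500: state=(0.268, 1.321)
t=4.000: state=(0.321, -1.093)
t=4.500: state=(-0.323, -0.801)
t=5.000: state=(-0.175, 1.183)
t=5.500: state=(0.330, 0.321)
t=6.000: state=(0.046, -1.115)
t=6.500: state=(-0.296, 0.076)
t=7.000: state=(0.055, 0.928)
t=7.500: state=(0.235, -0.364)
t=8.000: state=(-0.124, -0.675)
t=8.500: state=(-0.160, 0.531)
t=8.710: state=(-0.021, 0.732)
largest grid value and its neighbours: omega(1.460)=2.26303, omega(1.470)=2.26574, omega(1.480)=2.26565
parabola through these three points peaks at t≈1.475 with omega≈2.26604

max omega = 2.266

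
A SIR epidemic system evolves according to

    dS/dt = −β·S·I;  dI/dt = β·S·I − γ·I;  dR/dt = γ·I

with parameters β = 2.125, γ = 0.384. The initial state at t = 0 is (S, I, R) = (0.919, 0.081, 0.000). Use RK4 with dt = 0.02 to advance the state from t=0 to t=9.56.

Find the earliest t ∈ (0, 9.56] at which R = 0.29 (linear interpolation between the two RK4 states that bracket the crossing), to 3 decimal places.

t = 2.296

t=0.000: state=(0.919, 0.081, 0.000)
step 1 (dt=0.02): k1=(-0.158, 0.127, 0.031), k2=(-0.160, 0.129, 0.032), k3=(-0.160, 0.129, 0.032), k4=(-0.163, 0.131, 0.032); state += dt/6·(k1+2k2+2k3+k4)
t=0.020: state=(0.916, 0.084, 0.001)
t=0.040: state=(0.912, 0.086, 0.001)
t=0.060: state=(0.909, 0.089, 0.002)
continuing one RK4 step at a time; state shown every 25 steps (Δt=0.5):
t=0.500: state=(0.809, 0.168, 0.023)
t=1.000: state=(0.632, 0.300, 0.068)
t=1.500: state=(0.427, 0.435, 0.139)
t=2.000: state=(0.256, 0.513, 0.231)
t=2.280: state=(0.188, 0.525, 0.287)
next step: t=2.300: state=(0.184, 0.525, 0.291) — R has crossed 0.29
linear interpolation between t=2.280 (0.28681) and t=2.300 (0.29084) → t≈2.296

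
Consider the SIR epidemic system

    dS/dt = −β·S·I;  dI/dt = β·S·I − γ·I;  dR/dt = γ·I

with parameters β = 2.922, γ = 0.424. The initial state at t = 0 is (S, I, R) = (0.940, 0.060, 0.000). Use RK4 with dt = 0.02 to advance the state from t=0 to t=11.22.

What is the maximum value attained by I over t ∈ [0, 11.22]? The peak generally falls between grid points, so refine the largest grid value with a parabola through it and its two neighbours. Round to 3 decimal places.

t=0.000: state=(0.940, 0.060, 0.000)
step 1 (dt=0.02): k1=(-0.165, 0.139, 0.025), k2=(-0.168, 0.142, 0.026), k3=(-0.168, 0.142, 0.026), k4=(-0.172, 0.145, 0.027); state += dt/6·(k1+2k2+2k3+k4)
t=0.020: state=(0.937, 0.063, 0.001)
t=0.040: state=(0.933, 0.066, 0.001)
t=0.060: state=(0.929, 0.069, 0.002)
continuing one RK4 step at a time; state shown every 25 steps (Δt=0.5):
t=0.500: state=(0.801, 0.176, 0.023)
t=1.000: state=(0.536, 0.382, 0.081)
t=1.500: state=(0.267, 0.550, 0.182)
t=2.000: state=(0.115, 0.580, 0.305)
t=2.500: state=(0.051, 0.526, 0.423)
t=3.000: state=(0.025, 0.449, 0.526)
t=3.500: state=(0.014, 0.373, 0.613)
t=4.000: state=(0.008, 0.307, 0.685)
t=4.500: state=(0.006, 0.251, 0.744)
t=5.000: state=(0.004, 0.204, 0.792)
t=5.500: state=(0.003, 0.166, 0.831)
t=6.000: state=(0.002, 0.135, 0.863)
t=6.500: state=(0.002, 0.109, 0.889)
t=7.000: state=(0.002, 0.089, 0.909)
t=7.500: state=(0.002, 0.072, 0.926)
t=8.000: state=(0.001, 0.058, 0.940)
t=8.500: state=(0.001, 0.047, 0.951)
t=9.000: state=(0.001, 0.038, 0.960)
t=9.500: state=(0.001, 0.031, 0.968)
t=10.000: state=(0.001, 0.025, 0.974)
t=10.500: state=(0.001, 0.020, 0.978)
t=11.000: state=(0.001, 0.017, 0.982)
t=11.220: state=(0.001, 0.015, 0.984)
largest grid value and its neighbours: I(1.840)=0.58364, I(1.860)=0.58377, I(1.880)=0.58373
parabola through these three points peaks at t≈1.865 with I≈0.58378

max I = 0.584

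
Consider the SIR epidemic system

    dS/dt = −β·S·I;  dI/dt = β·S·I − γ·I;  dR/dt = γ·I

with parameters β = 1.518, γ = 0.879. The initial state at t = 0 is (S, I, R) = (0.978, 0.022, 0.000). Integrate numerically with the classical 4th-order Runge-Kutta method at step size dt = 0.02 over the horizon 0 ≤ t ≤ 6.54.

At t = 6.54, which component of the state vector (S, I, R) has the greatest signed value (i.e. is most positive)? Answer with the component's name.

largest component: R

t=0.000: state=(0.978, 0.022, 0.000)
step 1 (dt=0.02): k1=(-0.033, 0.013, 0.019), k2=(-0.033, 0.013, 0.019), k3=(-0.033, 0.013, 0.019), k4=(-0.033, 0.013, 0.020); state += dt/6·(k1+2k2+2k3+k4)
t=0.020: state=(0.977, 0.022, 0.000)
t=0.040: state=(0.977, 0.023, 0.001)
t=0.060: state=(0.976, 0.023, 0.001)
continuing one RK4 step at a time; state shown every 25 steps (Δt=0.5):
t=0.500: state=(0.959, 0.030, 0.011)
t=1.000: state=(0.935, 0.039, 0.026)
t=1.500: state=(0.903, 0.051, 0.046)
t=2.000: state=(0.865, 0.064, 0.071)
t=2.500: state=(0.820, 0.078, 0.102)
t=3.000: state=(0.768, 0.092, 0.140)
t=3.500: state=(0.713, 0.104, 0.183)
t=4.000: state=(0.657, 0.113, 0.231)
t=4.500: state=(0.602, 0.117, 0.281)
t=5.000: state=(0.551, 0.117, 0.333)
t=5.500: state=(0.505, 0.112, 0.383)
t=6.000: state=(0.465, 0.104, 0.431)
t=6.500: state=(0.431, 0.094, 0.475)
t=6.540: state=(0.428, 0.094, 0.478)
compare at T: S=0.428, I=0.094, R=0.478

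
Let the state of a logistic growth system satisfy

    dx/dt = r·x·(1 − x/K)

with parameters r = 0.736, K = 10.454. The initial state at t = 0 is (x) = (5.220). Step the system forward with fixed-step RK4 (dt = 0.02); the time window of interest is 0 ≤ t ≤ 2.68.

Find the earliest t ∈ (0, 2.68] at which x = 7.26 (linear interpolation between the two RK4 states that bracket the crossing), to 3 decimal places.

t=0.000: state=(5.220)
step 1 (dt=0.02): k1=(1.924), k2=(1.924), k3=(1.924), k4=(1.923); state += dt/6·(k1+2k2+2k3+k4)
t=0.020: state=(5.258)
t=0.040: state=(5.297)
t=0.060: state=(5.335)
continuing one RK4 step at a time; state shown every 5 steps (Δt=0.1):
t=0.100: state=(5.412)
t=0.200: state=(5.604)
t=0.300: state=(5.795)
t=0.400: state=(5.984)
t=0.500: state=(6.171)
t=0.600: state=(6.356)
t=0.700: state=(6.538)
t=0.800: state=(6.716)
t=0.900: state=(6.891)
t=1.000: state=(7.062)
t=1.100: state=(7.228)
next step: t=1.120: state=(7.261) — x has crossed 7.26
linear interpolation between t=1.100 (7.22845) and t=1.120 (7.26119) → t≈1.119

t = 1.119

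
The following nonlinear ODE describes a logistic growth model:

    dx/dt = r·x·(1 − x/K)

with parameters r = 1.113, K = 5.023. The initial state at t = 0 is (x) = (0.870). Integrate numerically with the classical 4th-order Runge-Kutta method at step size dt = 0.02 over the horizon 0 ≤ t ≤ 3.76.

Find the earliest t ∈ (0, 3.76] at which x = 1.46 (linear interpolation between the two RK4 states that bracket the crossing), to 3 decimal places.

t=0.000: state=(0.870)
step 1 (dt=0.02): k1=(0.801), k2=(0.806), k3=(0.806), k4=(0.812); state += dt/6·(k1+2k2+2k3+k4)
t=0.020: state=(0.886)
t=0.040: state=(0.902)
t=0.060: state=(0.919)
continuing one RK4 step at a time; state shown every 10 steps (Δt=0.2):
t=0.200: state=(1.042)
t=0.400: state=(1.238)
t=0.600: state=(1.457)
next step: t=0.620: state=(1.480) — x has crossed 1.46
linear interpolation between t=0.600 (1.45676) and t=0.620 (1.47989) → t≈0.603

t = 0.603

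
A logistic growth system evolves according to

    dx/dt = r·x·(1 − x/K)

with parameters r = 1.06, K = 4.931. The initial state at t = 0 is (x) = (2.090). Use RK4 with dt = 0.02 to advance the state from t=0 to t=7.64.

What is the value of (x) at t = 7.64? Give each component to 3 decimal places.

t=0.000: state=(2.090)
step 1 (dt=0.02): k1=(1.276), k2=(1.278), k3=(1.278), k4=(1.280); state += dt/6·(k1+2k2+2k3+k4)
t=0.020: state=(2.116)
t=0.040: state=(2.141)
t=0.060: state=(2.167)
continuing one RK4 step at a time; state shown every 25 steps (Δt=0.5):
t=0.500: state=(2.739)
t=1.000: state=(3.352)
t=1.500: state=(3.861)
t=2.000: state=(4.239)
t=2.500: state=(4.499)
t=3.000: state=(4.667)
t=3.500: state=(4.772)
t=4.000: state=(4.836)
t=4.500: state=(4.875)
t=5.000: state=(4.898)
t=5.500: state=(4.911)
t=6.000: state=(4.919)
t=6.500: state=(4.924)
t=7.000: state=(4.927)
t=7.500: state=(4.929)
t=7.640: state=(4.929)

(x) = (4.929)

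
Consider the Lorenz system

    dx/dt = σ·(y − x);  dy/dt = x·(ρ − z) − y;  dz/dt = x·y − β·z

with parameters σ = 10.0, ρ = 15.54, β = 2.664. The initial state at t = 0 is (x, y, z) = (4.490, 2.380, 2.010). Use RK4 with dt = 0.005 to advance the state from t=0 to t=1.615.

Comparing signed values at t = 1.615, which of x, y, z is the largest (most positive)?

t=0.000: state=(4.490, 2.380, 2.010)
step 1 (dt=0.005): k1=(-21.100, 58.370, 5.332), k2=(-19.113, 57.451, 5.818), k3=(-19.186, 57.515, 5.817), k4=(-17.265, 56.656, 6.289); state += dt/6·(k1+2k2+2k3+k4)
t=0.005: state=(4.394, 2.667, 2.039)
t=0.010: state=(4.317, 2.947, 2.073)
t=0.015: state=(4.257, 3.220, 2.111)
continuing one RK4 step at a time; state shown every 20 steps (Δt=0.1):
t=0.100: state=(5.085, 7.585, 3.560)
t=0.200: state=(8.674, 12.914, 9.112)
t=0.300: state=(11.798, 12.572, 19.669)
t=0.400: state=(9.227, 4.137, 23.191)
t=0.500: state=(4.187, 0.059, 18.763)
t=0.600: state=(1.388, -0.257, 14.330)
t=0.700: state=(0.433, -0.028, 10.968)
t=0.800: state=(0.204, 0.132, 8.404)
t=0.900: state=(0.208, 0.271, 6.442)
t=1.000: state=(0.321, 0.488, 4.944)
t=1.100: state=(0.565, 0.903, 3.815)
t=1.200: state=(1.052, 1.728, 3.015)
t=1.300: state=(2.027, 3.377, 2.651)
t=1.400: state=(3.947, 6.545, 3.327)
t=1.500: state=(7.348, 11.464, 7.106)
t=1.600: state=(11.175, 13.691, 16.548)
t=1.615: state=(11.492, 13.180, 18.145)
compare at T: x=11.492, y=13.180, z=18.145

largest component: z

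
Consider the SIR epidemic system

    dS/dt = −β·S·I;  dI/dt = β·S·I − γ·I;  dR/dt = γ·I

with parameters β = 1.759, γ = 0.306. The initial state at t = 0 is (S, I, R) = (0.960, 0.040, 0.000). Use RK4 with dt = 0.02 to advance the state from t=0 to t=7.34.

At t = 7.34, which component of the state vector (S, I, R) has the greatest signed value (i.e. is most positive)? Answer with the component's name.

largest component: R

t=0.000: state=(0.960, 0.040, 0.000)
step 1 (dt=0.02): k1=(-0.068, 0.055, 0.012), k2=(-0.068, 0.056, 0.012), k3=(-0.068, 0.056, 0.012), k4=(-0.069, 0.057, 0.013); state += dt/6·(k1+2k2+2k3+k4)
t=0.020: state=(0.959, 0.041, 0.000)
t=0.040: state=(0.957, 0.042, 0.001)
t=0.060: state=(0.956, 0.043, 0.001)
continuing one RK4 step at a time; state shown every 25 steps (Δt=0.5):
t=0.500: state=(0.913, 0.078, 0.009)
t=1.000: state=(0.829, 0.145, 0.025)
t=1.500: state=(0.700, 0.245, 0.055)
t=2.000: state=(0.536, 0.363, 0.101)
t=2.500: state=(0.372, 0.463, 0.165)
t=3.000: state=(0.241, 0.519, 0.241)
t=3.500: state=(0.151, 0.527, 0.321)
t=4.000: state=(0.096, 0.504, 0.400)
t=4.500: state=(0.063, 0.463, 0.474)
t=5.000: state=(0.043, 0.416, 0.542)
t=5.500: state=(0.030, 0.368, 0.602)
t=6.000: state=(0.022, 0.323, 0.654)
t=6.500: state=(0.017, 0.282, 0.701)
t=7.000: state=(0.014, 0.245, 0.741)
t=7.340: state=(0.012, 0.223, 0.765)
compare at T: S=0.012, I=0.223, R=0.765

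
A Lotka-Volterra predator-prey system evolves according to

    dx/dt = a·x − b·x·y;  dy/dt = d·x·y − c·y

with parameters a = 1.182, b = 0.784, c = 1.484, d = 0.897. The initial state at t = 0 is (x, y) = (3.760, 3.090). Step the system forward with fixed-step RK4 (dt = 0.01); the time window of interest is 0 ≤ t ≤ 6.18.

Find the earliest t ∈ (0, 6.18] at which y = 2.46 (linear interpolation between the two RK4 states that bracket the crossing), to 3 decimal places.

t=0.000: state=(3.760, 3.090)
step 1 (dt=0.01): k1=(-4.665, 5.836), k2=(-4.721, 5.826), k3=(-4.721, 5.825), k4=(-4.776, 5.813); state += dt/6·(k1+2k2+2k3+k4)
t=0.010: state=(3.713, 3.148)
t=0.020: state=(3.665, 3.206)
t=0.030: state=(3.615, 3.264)
continuing one RK4 step at a time; state shown every 20 steps (Δt=0.2):
t=0.200: state=(2.695, 4.107)
t=0.400: state=(1.720, 4.516)
t=0.600: state=(1.085, 4.294)
t=0.800: state=(0.730, 3.743)
t=1.000: state=(0.540, 3.112)
t=1.200: state=(0.440, 2.523)
t=1.220: state=(0.434, 2.469)
next step: t=1.230: state=(0.430, 2.442) — y has crossed 2.46
linear interpolation between t=1.220 (2.46864) and t=1.230 (2.44171) → t≈1.223

t = 1.223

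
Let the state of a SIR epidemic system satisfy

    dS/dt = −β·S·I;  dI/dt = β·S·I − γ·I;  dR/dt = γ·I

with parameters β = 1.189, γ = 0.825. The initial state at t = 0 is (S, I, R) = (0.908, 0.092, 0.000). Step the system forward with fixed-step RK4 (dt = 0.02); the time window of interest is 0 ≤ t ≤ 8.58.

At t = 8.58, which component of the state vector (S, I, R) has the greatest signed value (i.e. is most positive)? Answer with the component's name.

t=0.000: state=(0.908, 0.092, 0.000)
step 1 (dt=0.02): k1=(-0.099, 0.023, 0.076), k2=(-0.099, 0.023, 0.076), k3=(-0.099, 0.023, 0.076), k4=(-0.100, 0.023, 0.076); state += dt/6·(k1+2k2+2k3+k4)
t=0.020: state=(0.906, 0.092, 0.002)
t=0.040: state=(0.904, 0.093, 0.003)
t=0.060: state=(0.902, 0.093, 0.005)
continuing one RK4 step at a time; state shown every 25 steps (Δt=0.5):
t=0.500: state=(0.857, 0.103, 0.040)
t=1.000: state=(0.804, 0.112, 0.085)
t=1.500: state=(0.751, 0.117, 0.132)
t=2.000: state=(0.700, 0.119, 0.181)
t=2.500: state=(0.652, 0.118, 0.230)
t=3.000: state=(0.608, 0.114, 0.278)
t=3.500: state=(0.570, 0.107, 0.324)
t=4.000: state=(0.536, 0.098, 0.366)
t=4.500: state=(0.507, 0.089, 0.404)
t=5.000: state=(0.482, 0.079, 0.439)
t=5.500: state=(0.462, 0.069, 0.469)
t=6.000: state=(0.444, 0.060, 0.496)
t=6.500: state=(0.430, 0.051, 0.519)
t=7.000: state=(0.418, 0.044, 0.538)
t=7.500: state=(0.408, 0.037, 0.555)
t=8.000: state=(0.400, 0.031, 0.569)
t=8.500: state=(0.393, 0.026, 0.581)
t=8.580: state=(0.392, 0.025, 0.582)
compare at T: S=0.392, I=0.025, R=0.582

largest component: R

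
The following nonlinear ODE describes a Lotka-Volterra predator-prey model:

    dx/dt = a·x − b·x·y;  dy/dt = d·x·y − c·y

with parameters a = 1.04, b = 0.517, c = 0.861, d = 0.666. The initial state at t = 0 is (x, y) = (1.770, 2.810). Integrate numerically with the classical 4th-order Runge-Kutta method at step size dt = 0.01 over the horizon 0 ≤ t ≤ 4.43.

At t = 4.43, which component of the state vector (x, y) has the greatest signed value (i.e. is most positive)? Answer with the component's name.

t=0.000: state=(1.770, 2.810)
step 1 (dt=0.01): k1=(-0.731, 0.893), k2=(-0.733, 0.888), k3=(-0.733, 0.888), k4=(-0.736, 0.882); state += dt/6·(k1+2k2+2k3+k4)
t=0.010: state=(1.763, 2.819)
t=0.020: state=(1.755, 2.828)
t=0.030: state=(1.748, 2.836)
continuing one RK4 step at a time; state shown every 20 steps (Δt=0.2):
t=0.200: state=(1.616, 2.964)
t=0.400: state=(1.456, 3.062)
t=0.600: state=(1.303, 3.097)
t=0.800: state=(1.166, 3.073)
t=1.000: state=(1.048, 2.997)
t=1.200: state=(0.952, 2.882)
t=1.400: state=(0.877, 2.740)
t=1.600: state=(0.820, 2.581)
t=1.800: state=(0.779, 2.417)
t=2.000: state=(0.754, 2.253)
t=2.200: state=(0.741, 2.095)
t=2.400: state=(0.741, 1.946)
t=2.600: state=(0.751, 1.809)
t=2.800: state=(0.772, 1.685)
t=3.000: state=(0.803, 1.575)
t=3.200: state=(0.844, 1.480)
t=3.400: state=(0.896, 1.399)
t=3.600: state=(0.958, 1.332)
t=3.800: state=(1.031, 1.280)
t=4.000: state=(1.114, 1.243)
t=4.200: state=(1.208, 1.221)
t=4.400: state=(1.311, 1.215)
t=4.430: state=(1.327, 1.216)
compare at T: x=1.327, y=1.216

largest component: x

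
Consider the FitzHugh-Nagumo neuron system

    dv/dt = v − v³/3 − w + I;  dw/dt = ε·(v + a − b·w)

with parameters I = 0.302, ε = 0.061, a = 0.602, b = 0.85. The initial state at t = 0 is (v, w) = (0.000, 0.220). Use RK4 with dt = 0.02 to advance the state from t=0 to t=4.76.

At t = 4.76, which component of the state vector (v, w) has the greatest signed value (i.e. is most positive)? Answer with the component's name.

largest component: v

t=0.000: state=(0.000, 0.220)
step 1 (dt=0.02): k1=(0.082, 0.025), k2=(0.083, 0.025), k3=(0.083, 0.025), k4=(0.083, 0.025); state += dt/6·(k1+2k2+2k3+k4)
t=0.020: state=(0.002, 0.221)
t=0.040: state=(0.003, 0.221)
t=0.060: state=(0.005, 0.222)
continuing one RK4 step at a time; state shown every 10 steps (Δt=0.2):
t=0.200: state=(0.018, 0.225)
t=0.400: state=(0.038, 0.230)
t=0.600: state=(0.062, 0.236)
t=0.800: state=(0.089, 0.242)
t=1.000: state=(0.122, 0.248)
t=1.200: state=(0.160, 0.254)
t=1.400: state=(0.204, 0.261)
t=1.600: state=(0.257, 0.269)
t=1.800: state=(0.319, 0.277)
t=2.000: state=(0.391, 0.285)
t=2.200: state=(0.474, 0.295)
t=2.400: state=(0.569, 0.306)
t=2.600: state=(0.675, 0.317)
t=2.800: state=(0.791, 0.330)
t=3.000: state=(0.913, 0.344)
t=3.200: state=(1.036, 0.360)
t=3.400: state=(1.154, 0.377)
t=3.600: state=(1.261, 0.395)
t=3.800: state=(1.352, 0.414)
t=4.000: state=(1.427, 0.434)
t=4.200: state=(1.483, 0.454)
t=4.400: state=(1.525, 0.475)
t=4.600: state=(1.552, 0.496)
t=4.760: state=(1.567, 0.513)
compare at T: v=1.567, w=0.513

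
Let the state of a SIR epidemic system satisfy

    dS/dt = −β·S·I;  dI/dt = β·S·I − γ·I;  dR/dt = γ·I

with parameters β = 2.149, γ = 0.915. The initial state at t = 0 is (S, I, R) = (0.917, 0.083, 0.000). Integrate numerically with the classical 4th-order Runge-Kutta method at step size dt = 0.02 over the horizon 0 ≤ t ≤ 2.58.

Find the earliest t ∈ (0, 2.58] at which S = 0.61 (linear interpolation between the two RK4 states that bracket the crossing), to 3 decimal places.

t = 1.269

t=0.000: state=(0.917, 0.083, 0.000)
step 1 (dt=0.02): k1=(-0.164, 0.088, 0.076), k2=(-0.165, 0.088, 0.077), k3=(-0.165, 0.088, 0.077), k4=(-0.166, 0.089, 0.078); state += dt/6·(k1+2k2+2k3+k4)
t=0.020: state=(0.914, 0.085, 0.002)
t=0.040: state=(0.910, 0.087, 0.003)
t=0.060: state=(0.907, 0.088, 0.005)
continuing one RK4 step at a time; state shown every 5 steps (Δt=0.1):
t=0.100: state=(0.900, 0.092, 0.008)
t=0.200: state=(0.881, 0.102, 0.017)
t=0.300: state=(0.861, 0.112, 0.027)
t=0.400: state=(0.840, 0.123, 0.037)
t=0.500: state=(0.817, 0.134, 0.049)
t=0.600: state=(0.793, 0.145, 0.062)
t=0.700: state=(0.768, 0.157, 0.076)
t=0.800: state=(0.741, 0.168, 0.091)
t=0.900: state=(0.714, 0.179, 0.106)
t=1.000: state=(0.686, 0.190, 0.123)
t=1.100: state=(0.658, 0.201, 0.141)
t=1.200: state=(0.630, 0.210, 0.160)
t=1.260: state=(0.613, 0.216, 0.172)
next step: t=1.280: state=(0.607, 0.217, 0.176) — S has crossed 0.61
linear interpolation between t=1.260 (0.61264) and t=1.280 (0.60696) → t≈1.269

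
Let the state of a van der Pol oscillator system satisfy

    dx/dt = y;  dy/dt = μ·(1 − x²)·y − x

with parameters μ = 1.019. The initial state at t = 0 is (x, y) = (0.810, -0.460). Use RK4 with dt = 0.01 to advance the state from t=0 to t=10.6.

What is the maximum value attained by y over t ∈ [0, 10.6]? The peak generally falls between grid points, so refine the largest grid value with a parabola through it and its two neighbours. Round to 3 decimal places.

t=0.000: state=(0.810, -0.460)
step 1 (dt=0.01): k1=(-0.460, -0.971), k2=(-0.465, -0.972), k3=(-0.465, -0.972), k4=(-0.470, -0.974); state += dt/6·(k1+2k2+2k3+k4)
t=0.010: state=(0.805, -0.470)
t=0.020: state=(0.801, -0.479)
t=0.030: state=(0.796, -0.489)
continuing one RK4 step at a time; state shown every 50 steps (Δt=0.5):
t=0.500: state=(0.450, -1.003)
t=1.000: state=(-0.228, -1.730)
t=1.500: state=(-1.182, -1.795)
t=2.000: state=(-1.737, -0.382)
t=2.500: state=(-1.695, 0.411)
t=3.000: state=(-1.396, 0.765)
t=3.500: state=(-0.920, 1.178)
t=4.000: state=(-0.153, 1.981)
t=4.500: state=(1.063, 2.598)
t=5.000: state=(1.927, 0.664)
t=5.500: state=(1.942, -0.365)
t=6.000: state=(1.677, -0.660)
t=6.500: state=(1.285, -0.924)
t=7.000: state=(0.715, -1.419)
t=7.500: state=(-0.219, -2.387)
t=8.000: state=(-1.491, -2.130)
t=8.500: state=(-2.005, -0.124)
t=9.000: state=(-1.876, 0.496)
t=9.500: state=(-1.566, 0.738)
t=10.000: state=(-1.127, 1.047)
t=10.500: state=(-0.466, 1.680)
t=10.600: state=(-0.288, 1.872)
largest grid value and its neighbours: y(4.400)=2.65684, y(4.410)=2.65792, y(4.420)=2.65755
parabola through these three points peaks at t≈4.412 with y≈2.65797

max y = 2.658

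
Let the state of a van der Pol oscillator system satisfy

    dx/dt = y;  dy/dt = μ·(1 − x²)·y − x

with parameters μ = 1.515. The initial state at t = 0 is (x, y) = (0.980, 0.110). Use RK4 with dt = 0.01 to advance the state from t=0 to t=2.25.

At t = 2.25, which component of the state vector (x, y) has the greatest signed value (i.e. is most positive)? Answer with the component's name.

t=0.000: state=(0.980, 0.110)
step 1 (dt=0.01): k1=(0.110, -0.973), k2=(0.105, -0.974), k3=(0.105, -0.974), k4=(0.100, -0.975); state += dt/6·(k1+2k2+2k3+k4)
t=0.010: state=(0.981, 0.100)
t=0.020: state=(0.982, 0.090)
t=0.030: state=(0.983, 0.081)
continuing one RK4 step at a time; state shown every 10 steps (Δt=0.1):
t=0.100: state=(0.986, 0.012)
t=0.200: state=(0.982, -0.087)
t=0.300: state=(0.969, -0.185)
t=0.400: state=(0.945, -0.284)
t=0.500: state=(0.912, -0.384)
t=0.600: state=(0.868, -0.487)
t=0.700: state=(0.814, -0.595)
t=0.800: state=(0.749, -0.712)
t=0.900: state=(0.672, -0.841)
t=1.000: state=(0.580, -0.988)
t=1.100: state=(0.473, -1.157)
t=1.200: state=(0.348, -1.356)
t=1.300: state=(0.201, -1.590)
t=1.400: state=(0.029, -1.858)
t=1.500: state=(-0.172, -2.152)
t=1.600: state=(-0.402, -2.442)
t=1.700: state=(-0.658, -2.666)
t=1.800: state=(-0.930, -2.737)
t=1.900: state=(-1.197, -2.575)
t=2.000: state=(-1.437, -2.175)
t=2.100: state=(-1.627, -1.631)
t=2.200: state=(-1.762, -1.078)
t=2.250: state=(-1.810, -0.830)
compare at T: x=-1.810, y=-0.830

largest component: y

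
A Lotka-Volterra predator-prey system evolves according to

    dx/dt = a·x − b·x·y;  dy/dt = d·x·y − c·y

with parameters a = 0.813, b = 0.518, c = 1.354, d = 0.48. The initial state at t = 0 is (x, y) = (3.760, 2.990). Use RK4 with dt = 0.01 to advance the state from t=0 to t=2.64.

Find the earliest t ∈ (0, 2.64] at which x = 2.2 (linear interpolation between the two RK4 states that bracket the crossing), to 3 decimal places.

t=0.000: state=(3.760, 2.990)
step 1 (dt=0.01): k1=(-2.767, 1.348), k2=(-2.770, 1.331), k3=(-2.769, 1.331), k4=(-2.772, 1.314); state += dt/6·(k1+2k2+2k3+k4)
t=0.010: state=(3.732, 3.003)
t=0.020: state=(3.705, 3.016)
t=0.030: state=(3.677, 3.029)
continuing one RK4 step at a time; state shown every 10 steps (Δt=0.1):
t=0.100: state=(3.482, 3.107)
t=0.200: state=(3.208, 3.186)
t=0.300: state=(2.947, 3.226)
t=0.400: state=(2.704, 3.226)
t=0.500: state=(2.484, 3.191)
t=0.600: state=(2.287, 3.125)
t=0.640: state=(2.216, 3.091)
next step: t=0.650: state=(2.198, 3.081) — x has crossed 2.2
linear interpolation between t=0.640 (2.21573) and t=0.650 (2.19839) → t≈0.649

t = 0.649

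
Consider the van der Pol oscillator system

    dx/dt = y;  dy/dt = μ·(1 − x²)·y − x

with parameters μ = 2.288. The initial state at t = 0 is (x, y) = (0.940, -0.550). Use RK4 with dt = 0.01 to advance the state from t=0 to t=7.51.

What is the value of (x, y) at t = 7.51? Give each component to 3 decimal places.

t=0.000: state=(0.940, -0.550)
step 1 (dt=0.01): k1=(-0.550, -1.086), k2=(-0.555, -1.092), k3=(-0.555, -1.092), k4=(-0.561, -1.097); state += dt/6·(k1+2k2+2k3+k4)
t=0.010: state=(0.934, -0.561)
t=0.020: state=(0.929, -0.572)
t=0.030: state=(0.923, -0.583)
continuing one RK4 step at a time; state shown every 25 steps (Δt=0.25):
t=0.250: state=(0.765, -0.873)
t=0.500: state=(0.485, -1.418)
t=0.750: state=(0.013, -2.480)
t=1.000: state=(-0.793, -3.853)
t=1.250: state=(-1.657, -2.425)
t=1.500: state=(-1.964, -0.356)
t=1.750: state=(-1.969, 0.173)
t=2.000: state=(-1.910, 0.281)
t=2.250: state=(-1.834, 0.318)
t=2.500: state=(-1.752, 0.346)
t=2.750: state=(-1.661, 0.378)
t=3.000: state=(-1.562, 0.418)
t=3.250: state=(-1.451, 0.472)
t=3.500: state=(-1.324, 0.550)
t=3.750: state=(-1.173, 0.669)
t=4.000: state=(-0.983, 0.868)
t=4.250: state=(-0.725, 1.240)
t=4.500: state=(-0.330, 2.016)
t=4.750: state=(0.347, 3.512)
t=5.000: state=(1.340, 3.772)
t=5.250: state=(1.935, 1.021)
t=5.500: state=(2.021, -0.053)
t=5.750: state=(1.976, -0.250)
t=6.000: state=(1.907, -0.296)
t=6.250: state=(1.830, -0.322)
t=6.500: state=(1.746, -0.348)
t=6.750: state=(1.655, -0.380)
t=7.000: state=(1.555, -0.421)
t=7.250: state=(1.443, -0.477)
t=7.500: state=(1.315, -0.556)
t=7.510: state=(1.309, -0.560)

(x, y) = (1.309, -0.560)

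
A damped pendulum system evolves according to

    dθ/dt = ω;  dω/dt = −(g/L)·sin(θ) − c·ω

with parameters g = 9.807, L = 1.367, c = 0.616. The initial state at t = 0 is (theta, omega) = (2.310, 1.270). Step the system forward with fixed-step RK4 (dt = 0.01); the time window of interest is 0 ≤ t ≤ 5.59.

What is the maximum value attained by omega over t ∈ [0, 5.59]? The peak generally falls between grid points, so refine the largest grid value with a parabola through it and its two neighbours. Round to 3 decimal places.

t=0.000: state=(2.310, 1.270)
step 1 (dt=0.01): k1=(1.270, -6.084), k2=(1.240, -6.034), k3=(1.240, -6.035), k4=(1.210, -5.987); state += dt/6·(k1+2k2+2k3+k4)
t=0.010: state=(2.322, 1.210)
t=0.020: state=(2.334, 1.150)
t=0.030: state=(2.345, 1.092)
continuing one RK4 step at a time; state shown every 20 steps (Δt=0.2):
t=0.200: state=(2.454, 0.213)
t=0.400: state=(2.406, -0.679)
t=0.600: state=(2.180, -1.599)
t=0.800: state=(1.758, -2.642)
t=1.000: state=(1.124, -3.654)
t=1.200: state=(0.333, -4.105)
t=1.400: state=(-0.448, -3.531)
t=1.600: state=(-1.028, -2.198)
t=1.800: state=(-1.316, -0.690)
t=2.000: state=(-1.312, 0.703)
t=2.200: state=(-1.049, 1.875)
t=2.400: state=(-0.589, 2.642)
t=2.600: state=(-0.037, 2.741)
t=2.800: state=(0.459, 2.124)
t=3.000: state=(0.783, 1.072)
t=3.200: state=(0.883, -0.068)
t=3.400: state=(0.765, -1.065)
t=3.600: state=(0.479, -1.734)
t=3.800: state=(0.105, -1.918)
t=4.000: state=(-0.253, -1.583)
t=4.200: state=(-0.504, -0.884)
t=4.400: state=(-0.599, -0.057)
t=4.600: state=(-0.533, 0.686)
t=4.800: state=(-0.341, 1.184)
t=5.000: state=(-0.083, 1.330)
t=5.200: state=(0.167, 1.111)
t=5.400: state=(0.344, 0.629)
t=5.590: state=(0.411, 0.074)
largest grid value and its neighbours: omega(2.520)=2.79373, omega(2.530)=2.79396, omega(2.540)=2.79226
parabola through these three points peaks at t≈2.526 with omega≈2.79410

max omega = 2.794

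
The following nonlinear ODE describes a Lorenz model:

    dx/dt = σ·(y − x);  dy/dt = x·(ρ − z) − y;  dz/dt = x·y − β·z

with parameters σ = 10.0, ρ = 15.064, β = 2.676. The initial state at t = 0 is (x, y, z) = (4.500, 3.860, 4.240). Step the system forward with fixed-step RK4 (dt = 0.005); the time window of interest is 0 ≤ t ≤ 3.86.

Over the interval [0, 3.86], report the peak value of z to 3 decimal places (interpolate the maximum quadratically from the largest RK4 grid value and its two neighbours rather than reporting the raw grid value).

t=0.000: state=(4.500, 3.860, 4.240)
step 1 (dt=0.005): k1=(-6.400, 44.848, 6.024), k2=(-5.119, 44.495, 6.424), k3=(-5.160, 44.526, 6.431), k4=(-3.916, 44.202, 6.834); state += dt/6·(k1+2k2+2k3+k4)
t=0.005: state=(4.474, 4.083, 4.272)
t=0.010: state=(4.461, 4.302, 4.308)
t=0.015: state=(4.458, 4.519, 4.349)
continuing one RK4 step at a time; state shown every 40 steps (Δt=0.2):
t=0.200: state=(8.763, 11.970, 11.146)
t=0.400: state=(8.301, 4.361, 20.889)
t=0.600: state=(2.302, 1.022, 13.606)
t=0.800: state=(1.776, 2.206, 8.383)
t=1.000: state=(3.866, 5.665, 6.583)
t=1.200: state=(8.815, 11.135, 13.148)
t=1.400: state=(7.477, 4.298, 19.427)
t=1.600: state=(2.923, 2.023, 13.193)
t=1.800: state=(3.002, 3.793, 8.903)
t=2.000: state=(5.995, 8.143, 9.445)
t=2.200: state=(9.040, 8.729, 17.430)
t=2.400: state=(5.245, 3.200, 16.427)
t=2.600: state=(3.385, 3.454, 11.437)
t=2.800: state=(4.952, 6.379, 9.780)
t=3.000: state=(8.077, 9.096, 14.429)
t=3.200: state=(6.831, 5.030, 17.285)
t=3.400: state=(4.198, 3.702, 13.282)
t=3.600: state=(4.719, 5.626, 10.803)
t=3.800: state=(7.153, 8.304, 13.125)
t=3.860: state=(7.702, 8.328, 14.640)
largest grid value and its neighbours: z(0.365)=21.17663, z(0.370)=21.19082, z(0.375)=21.18499
parabola through these three points peaks at t≈0.371 with z≈21.19126

max z = 21.191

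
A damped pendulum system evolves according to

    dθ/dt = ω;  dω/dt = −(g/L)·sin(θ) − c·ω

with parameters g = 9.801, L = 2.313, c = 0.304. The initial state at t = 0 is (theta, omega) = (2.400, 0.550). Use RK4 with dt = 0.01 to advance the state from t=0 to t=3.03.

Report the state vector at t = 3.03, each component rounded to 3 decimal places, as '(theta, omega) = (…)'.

(theta, omega) = (-0.736, 2.396)

t=0.000: state=(2.400, 0.550)
step 1 (dt=0.01): k1=(0.550, -3.029), k2=(0.535, -3.016), k3=(0.535, -3.016), k4=(0.520, -3.003); state += dt/6·(k1+2k2+2k3+k4)
t=0.010: state=(2.405, 0.520)
t=0.020: state=(2.410, 0.490)
t=0.030: state=(2.415, 0.460)
continuing one RK4 step at a time; state shown every 10 steps (Δt=0.1):
t=0.100: state=(2.440, 0.259)
t=0.200: state=(2.452, -0.016)
t=0.300: state=(2.437, -0.282)
t=0.400: state=(2.396, -0.550)
t=0.500: state=(2.327, -0.826)
t=0.600: state=(2.230, -1.118)
t=0.700: state=(2.103, -1.429)
t=0.800: state=(1.943, -1.761)
t=0.900: state=(1.750, -2.109)
t=1.000: state=(1.522, -2.461)
t=1.100: state=(1.258, -2.797)
t=1.200: state=(0.964, -3.086)
t=1.300: state=(0.644, -3.293)
t=1.400: state=(0.309, -3.385)
t=1.500: state=(-0.029, -3.341)
t=1.600: state=(-0.355, -3.161)
t=1.700: state=(-0.657, -2.864)
t=1.800: state=(-0.925, -2.481)
t=1.900: state=(-1.152, -2.047)
t=2.000: state=(-1.334, -1.591)
t=2.100: state=(-1.470, -1.132)
t=2.200: state=(-1.560, -0.681)
t=2.300: state=(-1.606, -0.244)
t=2.400: state=(-1.609, 0.181)
t=2.500: state=(-1.571, 0.593)
t=2.600: state=(-1.491, 0.992)
t=2.700: state=(-1.373, 1.375)
t=2.800: state=(-1.217, 1.736)
t=2.900: state=(-1.027, 2.060)
t=3.000: state=(-0.807, 2.329)
t=3.030: state=(-0.736, 2.396)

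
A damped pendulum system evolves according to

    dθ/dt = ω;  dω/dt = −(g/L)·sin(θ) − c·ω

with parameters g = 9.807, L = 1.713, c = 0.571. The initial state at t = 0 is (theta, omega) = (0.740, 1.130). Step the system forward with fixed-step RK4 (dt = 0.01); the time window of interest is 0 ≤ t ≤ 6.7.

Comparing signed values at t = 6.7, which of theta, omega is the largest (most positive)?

t=0.000: state=(0.740, 1.130)
step 1 (dt=0.01): k1=(1.130, -4.506), k2=(1.107, -4.517), k3=(1.107, -4.516), k4=(1.085, -4.526); state += dt/6·(k1+2k2+2k3+k4)
t=0.010: state=(0.751, 1.085)
t=0.020: state=(0.762, 1.039)
t=0.030: state=(0.772, 0.994)
continuing one RK4 step at a time; state shown every 25 steps (Δt=0.25):
t=0.250: state=(0.880, -0.008)
t=0.500: state=(0.749, -0.994)
t=0.750: state=(0.414, -1.600)
t=1.000: state=(-0.005, -1.652)
t=1.250: state=(-0.366, -1.169)
t=1.500: state=(-0.564, -0.394)
t=1.750: state=(-0.563, 0.390)
t=2.000: state=(-0.388, 0.959)
t=2.250: state=(-0.114, 1.162)
t=2.500: state=(0.160, 0.967)
t=2.750: state=(0.346, 0.490)
t=3.000: state=(0.398, -0.075)
t=3.250: state=(0.317, -0.542)
t=3.500: state=(0.146, -0.779)
t=3.750: state=(-0.049, -0.735)
t=4.000: state=(-0.202, -0.460)
t=4.250: state=(-0.270, -0.075)
t=4.500: state=(-0.242, 0.282)
t=4.750: state=(-0.141, 0.503)
t=5.000: state=(-0.007, 0.533)
t=5.250: state=(0.111, 0.387)
t=5.500: state=(0.178, 0.136)
t=5.750: state=(0.178, -0.125)
t=6.000: state=(0.121, -0.312)
t=6.250: state=(0.033, -0.373)
t=6.500: state=(-0.055, -0.306)
t=6.700: state=(-0.104, -0.184)
compare at T: theta=-0.104, omega=-0.184

largest component: theta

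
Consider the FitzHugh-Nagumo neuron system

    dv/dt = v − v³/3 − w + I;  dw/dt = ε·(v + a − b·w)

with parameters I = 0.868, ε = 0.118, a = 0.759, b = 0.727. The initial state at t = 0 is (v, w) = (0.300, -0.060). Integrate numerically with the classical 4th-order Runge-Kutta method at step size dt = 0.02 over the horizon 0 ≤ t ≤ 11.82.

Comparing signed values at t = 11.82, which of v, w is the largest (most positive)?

t=0.000: state=(0.300, -0.060)
step 1 (dt=0.02): k1=(1.219, 0.130), k2=(1.229, 0.131), k3=(1.229, 0.131), k4=(1.239, 0.133); state += dt/6·(k1+2k2+2k3+k4)
t=0.020: state=(0.325, -0.057)
t=0.040: state=(0.350, -0.055)
t=0.060: state=(0.375, -0.052)
continuing one RK4 step at a time; state shown every 25 steps (Δt=0.5):
t=0.500: state=(1.008, 0.024)
t=1.000: state=(1.642, 0.145)
t=1.500: state=(1.895, 0.286)
t=2.000: state=(1.929, 0.429)
t=2.500: state=(1.899, 0.565)
t=3.000: state=(1.854, 0.694)
t=3.500: state=(1.805, 0.814)
t=4.000: state=(1.754, 0.927)
t=4.500: state=(1.702, 1.031)
t=5.000: state=(1.649, 1.129)
t=5.500: state=(1.595, 1.219)
t=6.000: state=(1.540, 1.302)
t=6.500: state=(1.484, 1.378)
t=7.000: state=(1.425, 1.448)
t=7.500: state=(1.364, 1.512)
t=8.000: state=(1.299, 1.569)
t=8.500: state=(1.230, 1.620)
t=9.000: state=(1.156, 1.665)
t=9.500: state=(1.074, 1.703)
t=10.000: state=(0.980, 1.735)
t=10.500: state=(0.871, 1.759)
t=11.000: state=(0.736, 1.776)
t=11.500: state=(0.558, 1.783)
t=11.820: state=(0.409, 1.781)
compare at T: v=0.409, w=1.781

largest component: w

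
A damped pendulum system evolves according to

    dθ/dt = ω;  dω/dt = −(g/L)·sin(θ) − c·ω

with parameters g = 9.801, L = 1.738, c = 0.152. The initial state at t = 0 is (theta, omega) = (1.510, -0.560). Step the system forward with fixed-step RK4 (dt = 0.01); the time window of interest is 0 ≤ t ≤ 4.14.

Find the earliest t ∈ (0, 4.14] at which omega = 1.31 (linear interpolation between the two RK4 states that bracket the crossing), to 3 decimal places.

t = 1.669

t=0.000: state=(1.510, -0.560)
step 1 (dt=0.01): k1=(-0.560, -5.544), k2=(-0.588, -5.539), k3=(-0.588, -5.538), k4=(-0.615, -5.533); state += dt/6·(k1+2k2+2k3+k4)
t=0.010: state=(1.504, -0.615)
t=0.020: state=(1.498, -0.671)
t=0.030: state=(1.491, -0.726)
continuing one RK4 step at a time; state shown every 20 steps (Δt=0.2):
t=0.200: state=(1.289, -1.639)
t=0.400: state=(0.864, -2.568)
t=0.600: state=(0.289, -3.095)
t=0.800: state=(-0.330, -2.975)
t=1.000: state=(-0.861, -2.258)
t=1.200: state=(-1.213, -1.229)
t=1.400: state=(-1.348, -0.123)
t=1.600: state=(-1.264, 0.957)
t=1.660: state=(-1.197, 1.266)
next step: t=1.670: state=(-1.184, 1.316) — omega has crossed 1.31
linear interpolation between t=1.660 (1.26606) and t=1.670 (1.31646) → t≈1.669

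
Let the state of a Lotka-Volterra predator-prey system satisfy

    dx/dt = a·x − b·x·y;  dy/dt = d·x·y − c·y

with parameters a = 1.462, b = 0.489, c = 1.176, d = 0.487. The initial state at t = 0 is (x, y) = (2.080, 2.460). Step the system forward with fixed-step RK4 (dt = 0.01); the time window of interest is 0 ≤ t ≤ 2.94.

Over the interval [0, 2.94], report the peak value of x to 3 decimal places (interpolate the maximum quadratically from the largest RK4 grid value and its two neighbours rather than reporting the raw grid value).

t=0.000: state=(2.080, 2.460)
step 1 (dt=0.01): k1=(0.539, -0.401), k2=(0.542, -0.398), k3=(0.542, -0.398), k4=(0.544, -0.394); state += dt/6·(k1+2k2+2k3+k4)
t=0.010: state=(2.085, 2.456)
t=0.020: state=(2.091, 2.452)
t=0.030: state=(2.096, 2.448)
continuing one RK4 step at a time; state shown every 10 steps (Δt=0.1):
t=0.100: state=(2.137, 2.424)
t=0.200: state=(2.198, 2.394)
t=0.300: state=(2.264, 2.373)
t=0.400: state=(2.335, 2.360)
t=0.500: state=(2.408, 2.355)
t=0.600: state=(2.484, 2.358)
t=0.700: state=(2.561, 2.371)
t=0.800: state=(2.638, 2.392)
t=0.900: state=(2.715, 2.423)
t=1.000: state=(2.788, 2.463)
t=1.100: state=(2.858, 2.512)
t=1.200: state=(2.921, 2.571)
t=1.300: state=(2.977, 2.639)
t=1.400: state=(3.023, 2.716)
t=1.500: state=(3.057, 2.800)
t=1.600: state=(3.079, 2.890)
t=1.700: state=(3.087, 2.986)
t=1.800: state=(3.080, 3.085)
t=1.900: state=(3.058, 3.185)
t=2.000: state=(3.022, 3.284)
t=2.100: state=(2.972, 3.378)
t=2.200: state=(2.909, 3.466)
t=2.300: state=(2.837, 3.545)
t=2.400: state=(2.756, 3.611)
t=2.500: state=(2.670, 3.664)
t=2.600: state=(2.581, 3.702)
t=2.700: state=(2.491, 3.724)
t=2.800: state=(2.403, 3.730)
t=2.900: state=(2.318, 3.720)
t=2.940: state=(2.285, 3.712)
largest grid value and its neighbours: x(1.690)=3.08683, x(1.700)=3.08696, x(1.710)=3.08694
parabola through these three points peaks at t≈1.704 with x≈3.08697

max x = 3.087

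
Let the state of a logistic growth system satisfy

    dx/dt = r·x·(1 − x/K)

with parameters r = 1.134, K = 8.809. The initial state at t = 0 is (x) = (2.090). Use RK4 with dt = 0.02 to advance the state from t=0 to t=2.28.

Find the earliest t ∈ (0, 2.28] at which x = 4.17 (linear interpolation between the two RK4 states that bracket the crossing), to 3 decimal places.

t=0.000: state=(2.090)
step 1 (dt=0.02): k1=(1.808), k2=(1.818), k3=(1.819), k4=(1.829); state += dt/6·(k1+2k2+2k3+k4)
t=0.020: state=(2.126)
t=0.040: state=(2.163)
t=0.060: state=(2.200)
continuing one RK4 step at a time; state shown every 5 steps (Δt=0.1):
t=0.100: state=(2.276)
t=0.200: state=(2.473)
t=0.300: state=(2.679)
t=0.400: state=(2.895)
t=0.500: state=(3.120)
t=0.600: state=(3.352)
t=0.700: state=(3.590)
t=0.800: state=(3.834)
t=0.900: state=(4.081)
t=0.920: state=(4.131)
next step: t=0.940: state=(4.180) — x has crossed 4.17
linear interpolation between t=0.920 (4.13068) and t=0.940 (4.18047) → t≈0.936

t = 0.936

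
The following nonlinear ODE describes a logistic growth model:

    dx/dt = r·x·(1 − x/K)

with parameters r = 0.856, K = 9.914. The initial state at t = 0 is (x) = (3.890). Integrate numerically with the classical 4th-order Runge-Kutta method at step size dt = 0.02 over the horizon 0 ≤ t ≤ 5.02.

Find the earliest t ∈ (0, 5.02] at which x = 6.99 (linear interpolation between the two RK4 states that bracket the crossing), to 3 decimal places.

t = 1.529

t=0.000: state=(3.890)
step 1 (dt=0.02): k1=(2.023), k2=(2.027), k3=(2.027), k4=(2.031); state += dt/6·(k1+2k2+2k3+k4)
t=0.020: state=(3.931)
t=0.040: state=(3.971)
t=0.060: state=(4.012)
continuing one RK4 step at a time; state shown every 10 steps (Δt=0.2):
t=0.200: state=(4.301)
t=0.400: state=(4.722)
t=0.600: state=(5.146)
t=0.800: state=(5.567)
t=1.000: state=(5.980)
t=1.200: state=(6.378)
t=1.400: state=(6.757)
t=1.520: state=(6.974)
next step: t=1.540: state=(7.009) — x has crossed 6.99
linear interpolation between t=1.520 (6.97400) and t=1.540 (7.00928) → t≈1.529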